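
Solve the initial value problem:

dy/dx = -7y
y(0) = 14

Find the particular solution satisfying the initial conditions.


General solution of y' = -7y is y = Ce^(-7x).
Apply y(0) = 14: C = 14.
Particular solution: y = 14e^(-7x).


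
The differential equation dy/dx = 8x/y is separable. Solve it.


Separate variables: y dy = 8x dx.
Integrate both sides: y²/2 = 4x^2 + C₀.
Multiply by 2: y² = 8x^2 + C.


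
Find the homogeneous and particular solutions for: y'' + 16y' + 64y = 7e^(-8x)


Characteristic polynomial (r + 8)² = 0; repeated root r = -8.
y_h = (C₁ + C₂x)e^(-8x). Forcing matches the repeated root (resonance), so try y_p = Ax² e^(-8x).
Substitute and solve for A: 2A = 7, so A = 7/2.
General solution: y = (C₁ + C₂x + (7/2)x²)e^(-8x).


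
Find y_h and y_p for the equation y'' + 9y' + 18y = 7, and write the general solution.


Characteristic roots of r² + 9r + 18 = 0 are -6, -3.
y_h = C₁e^(-6x) + C₂e^(-3x).
Constant forcing; try y_p = A. Then 18A = 7 ⇒ A = 7/18.
General solution: y = C₁e^(-6x) + C₂e^(-3x) + 7/18.


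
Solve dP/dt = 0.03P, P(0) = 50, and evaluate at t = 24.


The ODE dP/dt = 0.03P has solution P(t) = P(0)e^(0.03t).
Substitute P(0) = 50 and t = 24: P(24) = 50 e^(0.72) ≈ 103.


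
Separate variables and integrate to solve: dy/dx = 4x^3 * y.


Separate variables: dy/y = 4x^3 dx.
Integrate: ln|y| = x^4 + C₀.
Exponentiate: y = Ce^(x^4).


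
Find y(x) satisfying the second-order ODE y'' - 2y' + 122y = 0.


Characteristic equation: r² - 2r + 122 = 0.
Discriminant is negative; roots r = 1 ± 11i (complex conjugate pair).
General solution uses e^(α x)(C₁ cos(β x) + C₂ sin(β x)): y = e^(x)(C₁cos(11x) + C₂sin(11x)).


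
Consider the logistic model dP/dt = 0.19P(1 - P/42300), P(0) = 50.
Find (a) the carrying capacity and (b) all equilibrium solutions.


Logistic ODE dP/dt = 0.19P(1 - P/42300) has equilibria where dP/dt = 0, i.e. P = 0 or P = 42300.
The coefficient (1 - P/K) = 0 when P = K, identifying K = 42300 as the carrying capacity.
(a) K = 42300; (b) equilibria P = 0 and P = 42300.


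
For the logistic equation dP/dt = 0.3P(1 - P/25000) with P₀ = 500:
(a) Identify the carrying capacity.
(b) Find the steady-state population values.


Logistic ODE dP/dt = 0.3P(1 - P/25000) has equilibria where dP/dt = 0, i.e. P = 0 or P = 25000.
The coefficient (1 - P/K) = 0 when P = K, identifying K = 25000 as the carrying capacity.
(a) K = 25000; (b) equilibria P = 0 and P = 25000.


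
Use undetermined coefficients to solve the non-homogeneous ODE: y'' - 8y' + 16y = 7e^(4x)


Characteristic polynomial (r - 4)² = 0; repeated root r = 4.
y_h = (C₁ + C₂x)e^(4x). Forcing matches the repeated root (resonance), so try y_p = Ax² e^(4x).
Substitute and solve for A: 2A = 7, so A = 7/2.
General solution: y = (C₁ + C₂x + (7/2)x²)e^(4x).


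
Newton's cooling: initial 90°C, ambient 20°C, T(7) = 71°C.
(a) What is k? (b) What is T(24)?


Newton's law: T(t) = T_a + (T₀ - T_a)e^(-kt).
(a) Use T(7) = 71: (71 - 20)/(90 - 20) = e^(-k·7), so k = -ln(0.729)/7 ≈ 0.0452.
(b) Apply k to t = 24: T(24) = 20 + (70)e^(-1.086) ≈ 43.6°C.


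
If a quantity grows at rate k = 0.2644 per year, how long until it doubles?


Exponential growth: P(t) = P₀ e^(0.2644t). Set P(t)/P₀ = 2: e^(0.2644t) = 2.
Solve: t = ln(2)/0.2644 ≈ 2.62 years.


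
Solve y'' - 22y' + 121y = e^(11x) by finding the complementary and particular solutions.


Characteristic polynomial (r - 11)² = 0; repeated root r = 11.
y_h = (C₁ + C₂x)e^(11x). Forcing matches the repeated root (resonance), so try y_p = Ax² e^(11x).
Substitute and solve for A: 2A = 1, so A = 1/2.
General solution: y = (C₁ + C₂x + (1/2)x²)e^(11x).


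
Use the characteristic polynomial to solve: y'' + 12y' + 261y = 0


Characteristic equation: r² + 12r + 261 = 0.
Discriminant is negative; roots r = -6 ± 15i (complex conjugate pair).
General solution uses e^(α x)(C₁ cos(β x) + C₂ sin(β x)): y = e^(-6x)(C₁cos(15x) + C₂sin(15x)).


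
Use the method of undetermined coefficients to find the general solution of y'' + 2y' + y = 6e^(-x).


Characteristic polynomial (r + 1)² = 0; repeated root r = -1.
y_h = (C₁ + C₂x)e^(-x). Forcing matches the repeated root (resonance), so try y_p = Ax² e^(-x).
Substitute and solve for A: 2A = 6, so A = 3.
General solution: y = (C₁ + C₂x + 3x²)e^(-x).


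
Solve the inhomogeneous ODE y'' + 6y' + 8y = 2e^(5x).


Characteristic roots of r² + 6r + 8 = 0 are -4, -2.
y_h = C₁e^(-4x) + C₂e^(-2x).
Forcing exponent 5 is not a characteristic root; try y_p = Ae^(5x).
Substitute: A·(25 + (6)·5 + (8)) = A·63 = 2, so A = 2/63.
General solution: y = C₁e^(-4x) + C₂e^(-2x) + (2/63)e^(5x).


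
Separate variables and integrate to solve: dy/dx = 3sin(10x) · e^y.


Separate: e^(-y) dy = 3sin(10x) dx.
Integrate: -e^(-y) = -(3/10)cos(10x) + C₀.
Rearrange: e^(-y) = (3/10)cos(10x) + C.


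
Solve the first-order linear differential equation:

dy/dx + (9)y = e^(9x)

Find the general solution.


P(x) = 9 ⇒ μ = e^(9x).
(μ y)' = e^(18x) ⇒ μ y = (1/18)e^(18x) + C.
Divide by μ: y = (1/18)e^(9x) + Ce^(-9x).


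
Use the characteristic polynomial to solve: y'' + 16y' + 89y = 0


Characteristic equation: r² + 16r + 89 = 0.
Discriminant is negative; roots r = -8 ± 5i (complex conjugate pair).
General solution uses e^(α x)(C₁ cos(β x) + C₂ sin(β x)): y = e^(-8x)(C₁cos(5x) + C₂sin(5x)).


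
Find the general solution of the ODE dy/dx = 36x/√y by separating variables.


Separate: √y dy = 36x dx.
Integrate: (2/3)y^(3/2) = 18x² + C.


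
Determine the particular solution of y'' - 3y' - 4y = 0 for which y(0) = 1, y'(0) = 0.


Characteristic roots of r² - 3r - 4 = 0 are -1, 4.
General solution y = c₁ e^(-x) + c₂ e^(4x).
Apply y(0) = 1: c₁ + c₂ = 1. Apply y'(0) = 0: -1 c₁ + 4 c₂ = 0.
Solve: c₁ = 4/5, c₂ = 1/5.
Particular solution: y = (4/5)e^(-x) + (1/5)e^(4x).


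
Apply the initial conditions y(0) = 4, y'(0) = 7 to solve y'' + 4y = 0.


Characteristic roots of r² + 4 = 0 are ±2i, so y = C₁cos(2x) + C₂sin(2x).
Apply y(0) = 4: C₁ = 4. Differentiate and apply y'(0) = 7: 2·C₂ = 7, so C₂ = 7/2.
Particular solution: y = 4cos(2x) + (7/2)sin(2x).


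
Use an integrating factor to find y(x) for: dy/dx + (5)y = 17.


P(x) = 5, Q(x) = 17; integrating factor μ = e^(5x).
(μ y)' = 17e^(5x) ⇒ μ y = (17/5)e^(5x) + C.
Divide by μ: y = 17/5 + Ce^(-5x).


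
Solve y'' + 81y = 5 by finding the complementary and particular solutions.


Homogeneous part: r² + 81 = 0 ⇒ r = ±9i, so y_h = C₁cos(9x) + C₂sin(9x).
Try constant y_p = A; plug in: 81A = 5 ⇒ A = 5/81.
General solution: y = C₁cos(9x) + C₂sin(9x) + 5/81.


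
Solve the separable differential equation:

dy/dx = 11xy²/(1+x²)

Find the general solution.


Separate: dy/y² = 11x/(1+x²) dx.
Integrate LHS: ∫ dy/y² = -1/y.
Integrate RHS via u = 1+x²: (11/2)ln(1+x²) + C.
Result: -1/y = (11/2)ln(1+x²) + C.


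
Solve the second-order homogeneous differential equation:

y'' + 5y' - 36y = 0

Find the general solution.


Characteristic equation: r² + 5r - 36 = 0.
Factor: (r - 4)(r + 9) = 0 ⇒ r = 4, -9 (distinct real).
General solution: y = C₁e^(4x) + C₂e^(-9x).


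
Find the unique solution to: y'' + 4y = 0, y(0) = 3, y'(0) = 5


Characteristic roots of r² + 4 = 0 are ±2i, so y = C₁cos(2x) + C₂sin(2x).
Apply y(0) = 3: C₁ = 3. Differentiate and apply y'(0) = 5: 2·C₂ = 5, so C₂ = 5/2.
Particular solution: y = 3cos(2x) + (5/2)sin(2x).


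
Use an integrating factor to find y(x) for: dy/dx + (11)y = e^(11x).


P(x) = 11 ⇒ μ = e^(11x).
(μ y)' = e^(22x) ⇒ μ y = (1/22)e^(22x) + C.
Divide by μ: y = (1/22)e^(11x) + Ce^(-11x).


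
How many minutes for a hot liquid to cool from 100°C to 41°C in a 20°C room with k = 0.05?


From T(t) = T_a + (T₀ - T_a)e^(-kt), set T(t) = 41:
(41 - 20) / (100 - 20) = e^(-0.05t), so t = -ln(0.263)/0.05 ≈ 26.8 minutes.


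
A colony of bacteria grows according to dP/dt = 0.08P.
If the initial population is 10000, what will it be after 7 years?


The ODE dP/dt = 0.08P has solution P(t) = P(0)e^(0.08t).
Substitute P(0) = 10000 and t = 7: P(7) = 10000 e^(0.56) ≈ 17507.


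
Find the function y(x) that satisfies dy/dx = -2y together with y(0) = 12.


General solution of y' = -2y is y = Ce^(-2x).
Apply y(0) = 12: C = 12.
Particular solution: y = 12e^(-2x).


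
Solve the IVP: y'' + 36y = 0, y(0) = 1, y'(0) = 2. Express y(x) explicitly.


Characteristic roots of r² + 36 = 0 are ±6i, so y = C₁cos(6x) + C₂sin(6x).
Apply y(0) = 1: C₁ = 1. Differentiate and apply y'(0) = 2: 6·C₂ = 2, so C₂ = 1/3.
Particular solution: y = cos(6x) + (1/3)sin(6x).


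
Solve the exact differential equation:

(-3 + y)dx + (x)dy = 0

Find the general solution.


Check exactness: ∂M/∂y = 1 and ∂N/∂x = 1; equal, so the equation is exact.
Integrate M with respect to x (treating y as constant): ∫M dx = -3x + xy + h(y).
Differentiate w.r.t. y and set equal to N: all terms match, so h'(y) = 0 and h is a constant absorbed into C.
General solution: -3x + xy = C.


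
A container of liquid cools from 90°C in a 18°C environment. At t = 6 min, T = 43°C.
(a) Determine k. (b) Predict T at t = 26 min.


Newton's law: T(t) = T_a + (T₀ - T_a)e^(-kt).
(a) Use T(6) = 43: (43 - 18)/(90 - 18) = e^(-k·6), so k = -ln(0.347)/6 ≈ 0.1763.
(b) Apply k to t = 26: T(26) = 18 + (72)e^(-4.584) ≈ 18.7°C.


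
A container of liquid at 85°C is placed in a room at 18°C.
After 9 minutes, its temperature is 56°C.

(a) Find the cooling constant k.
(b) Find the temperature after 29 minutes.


Newton's law: T(t) = T_a + (T₀ - T_a)e^(-kt).
(a) Use T(9) = 56: (56 - 18)/(85 - 18) = e^(-k·9), so k = -ln(0.567)/9 ≈ 0.0630.
(b) Apply k to t = 29: T(29) = 18 + (67)e^(-1.827) ≈ 28.8°C.


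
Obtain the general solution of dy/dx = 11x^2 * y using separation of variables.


Separate variables: dy/y = 11x^2 dx.
Integrate: ln|y| = (11/3)x^3 + C₀.
Exponentiate: y = Ce^((11/3)x^3).


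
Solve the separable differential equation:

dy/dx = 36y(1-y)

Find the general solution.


Separate: dy/[y(1-y)] = 36 dx.
Partial fractions: 1/[y(1-y)] = 1/y + 1/(1-y).
Integrate: ln|y/(1-y)| = 36x + C₀.
Solve for y: y = 1/(1 + Ce^(-36x)).


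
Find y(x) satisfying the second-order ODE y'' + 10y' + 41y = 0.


Characteristic equation: r² + 10r + 41 = 0.
Discriminant is negative; roots r = -5 ± 4i (complex conjugate pair).
General solution uses e^(α x)(C₁ cos(β x) + C₂ sin(β x)): y = e^(-5x)(C₁cos(4x) + C₂sin(4x)).


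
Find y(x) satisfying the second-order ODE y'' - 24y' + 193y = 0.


Characteristic equation: r² - 24r + 193 = 0.
Discriminant is negative; roots r = 12 ± 7i (complex conjugate pair).
General solution uses e^(α x)(C₁ cos(β x) + C₂ sin(β x)): y = e^(12x)(C₁cos(7x) + C₂sin(7x)).


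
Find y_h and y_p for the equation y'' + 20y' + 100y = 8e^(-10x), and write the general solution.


Characteristic polynomial (r + 10)² = 0; repeated root r = -10.
y_h = (C₁ + C₂x)e^(-10x). Forcing matches the repeated root (resonance), so try y_p = Ax² e^(-10x).
Substitute and solve for A: 2A = 8, so A = 4.
General solution: y = (C₁ + C₂x + 4x²)e^(-10x).


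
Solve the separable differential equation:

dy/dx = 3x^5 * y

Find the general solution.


Separate variables: dy/y = 3x^5 dx.
Integrate: ln|y| = (1/2)x^6 + C₀.
Exponentiate: y = Ce^((1/2)x^6).


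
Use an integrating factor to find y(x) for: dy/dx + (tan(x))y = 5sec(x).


P(x) = tan(x) ⇒ μ = e^(∫tan(x)dx) = sec(x).
(sec(x) y)' = 5sec²(x) ⇒ sec(x) y = 5tan(x) + C.
Multiply by cos(x): y = 5sin(x) + C·cos(x).


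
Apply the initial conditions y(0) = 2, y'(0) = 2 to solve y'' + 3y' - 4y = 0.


Characteristic roots of r² + 3r - 4 = 0 are -4, 1.
General solution y = c₁ e^(-4x) + c₂ e^(x).
Apply y(0) = 2: c₁ + c₂ = 2. Apply y'(0) = 2: -4 c₁ + 1 c₂ = 2.
Solve: c₁ = 0, c₂ = 2.
Particular solution: y = 0e^(-4x) + 2e^(x).


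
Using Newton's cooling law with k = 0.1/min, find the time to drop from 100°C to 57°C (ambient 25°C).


From T(t) = T_a + (T₀ - T_a)e^(-kt), set T(t) = 57:
(57 - 25) / (100 - 25) = e^(-0.1t), so t = -ln(0.427)/0.1 ≈ 8.5 minutes.


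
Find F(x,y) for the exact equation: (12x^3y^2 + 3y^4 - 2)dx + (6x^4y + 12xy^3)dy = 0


Check exactness: ∂M/∂y = 24x^3y + 12y^3 and ∂N/∂x = 24x^3y + 12y^3; equal, so the equation is exact.
Integrate M with respect to x (treating y as constant): ∫M dx = 3x^4y^2 + 3xy^4 - 2x + h(y).
Differentiate w.r.t. y and set equal to N: all terms match, so h'(y) = 0 and h is a constant absorbed into C.
General solution: 3x^4y^2 + 3xy^4 - 2x = C.


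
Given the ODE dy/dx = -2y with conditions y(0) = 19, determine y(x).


General solution of y' = -2y is y = Ce^(-2x).
Apply y(0) = 19: C = 19.
Particular solution: y = 19e^(-2x).


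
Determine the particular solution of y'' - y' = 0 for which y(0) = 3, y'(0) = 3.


Characteristic roots of r² - r = 0 are 0, 1.
General solution y = c₁ + c₂ e^(x).
Apply y(0) = 3: c₁ + c₂ = 3. Apply y'(0) = 3: 0 c₁ + 1 c₂ = 3.
Solve: c₁ = 0, c₂ = 3.
Particular solution: y = 0 + 3e^(x).


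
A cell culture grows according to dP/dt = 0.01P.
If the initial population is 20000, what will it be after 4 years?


The ODE dP/dt = 0.01P has solution P(t) = P(0)e^(0.01t).
Substitute P(0) = 20000 and t = 4: P(4) = 20000 e^(0.04) ≈ 20816.


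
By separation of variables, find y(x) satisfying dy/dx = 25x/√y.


Separate: √y dy = 25x dx.
Integrate: (2/3)y^(3/2) = (25/2)x² + C.


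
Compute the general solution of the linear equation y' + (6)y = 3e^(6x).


P(x) = 6 ⇒ μ = e^(6x).
(μ y)' = 3e^(12x) ⇒ μ y = (3/12)e^(12x) + C.
Divide by μ: y = (1/4)e^(6x) + Ce^(-6x).


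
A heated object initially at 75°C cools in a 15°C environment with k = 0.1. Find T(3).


Newton's law: dT/dt = -k(T - T_a) has solution T(t) = T_a + (T₀ - T_a)e^(-kt).
Plug in T_a = 15, T₀ = 75, k = 0.1, t = 3: T(3) = 15 + (60)e^(-0.30) ≈ 59.4°C.


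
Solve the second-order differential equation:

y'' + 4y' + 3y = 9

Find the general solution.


Characteristic roots of r² + 4r + 3 = 0 are -3, -1.
y_h = C₁e^(-3x) + C₂e^(-x).
Constant forcing; try y_p = A. Then 3A = 9 ⇒ A = 3.
General solution: y = C₁e^(-3x) + C₂e^(-x) + 3.


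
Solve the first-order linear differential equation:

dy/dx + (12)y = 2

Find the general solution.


P(x) = 12, Q(x) = 2; integrating factor μ = e^(12x).
(μ y)' = 2e^(12x) ⇒ μ y = (1/6)e^(12x) + C.
Divide by μ: y = 1/6 + Ce^(-12x).


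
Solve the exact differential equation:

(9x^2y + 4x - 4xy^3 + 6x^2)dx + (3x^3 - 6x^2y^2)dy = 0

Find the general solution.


Check exactness: ∂M/∂y = 9x^2 - 12xy^2 and ∂N/∂x = 9x^2 - 12xy^2; equal, so the equation is exact.
Integrate M with respect to x (treating y as constant): ∫M dx = 3x^3y + 2x^2 - 2x^2y^3 + 2x^3 + h(y).
Differentiate w.r.t. y and set equal to N: all terms match, so h'(y) = 0 and h is a constant absorbed into C.
General solution: 3x^3y + 2x^2 - 2x^2y^3 + 2x^3 = C.


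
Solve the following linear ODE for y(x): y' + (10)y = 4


P(x) = 10, Q(x) = 4; integrating factor μ = e^(10x).
(μ y)' = 4e^(10x) ⇒ μ y = (2/5)e^(10x) + C.
Divide by μ: y = 2/5 + Ce^(-10x).


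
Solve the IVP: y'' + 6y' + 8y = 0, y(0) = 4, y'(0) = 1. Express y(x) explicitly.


Characteristic roots of r² + 6r + 8 = 0 are -4, -2.
General solution y = c₁ e^(-4x) + c₂ e^(-2x).
Apply y(0) = 4: c₁ + c₂ = 4. Apply y'(0) = 1: -4 c₁ - 2 c₂ = 1.
Solve: c₁ = -9/2, c₂ = 17/2.
Particular solution: y = -(9/2)e^(-4x) + (17/2)e^(-2x).


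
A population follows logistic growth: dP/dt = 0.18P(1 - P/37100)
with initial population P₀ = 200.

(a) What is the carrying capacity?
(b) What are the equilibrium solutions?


Logistic ODE dP/dt = 0.18P(1 - P/37100) has equilibria where dP/dt = 0, i.e. P = 0 or P = 37100.
The coefficient (1 - P/K) = 0 when P = K, identifying K = 37100 as the carrying capacity.
(a) K = 37100; (b) equilibria P = 0 and P = 37100.


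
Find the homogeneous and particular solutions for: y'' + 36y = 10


Homogeneous part: r² + 36 = 0 ⇒ r = ±6i, so y_h = C₁cos(6x) + C₂sin(6x).
Try constant y_p = A; plug in: 36A = 10 ⇒ A = 5/18.
General solution: y = C₁cos(6x) + C₂sin(6x) + 5/18.


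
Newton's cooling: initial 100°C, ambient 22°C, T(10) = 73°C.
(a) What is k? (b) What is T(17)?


Newton's law: T(t) = T_a + (T₀ - T_a)e^(-kt).
(a) Use T(10) = 73: (73 - 22)/(100 - 22) = e^(-k·10), so k = -ln(0.654)/10 ≈ 0.0425.
(b) Apply k to t = 17: T(17) = 22 + (78)e^(-0.722) ≈ 59.9°C.


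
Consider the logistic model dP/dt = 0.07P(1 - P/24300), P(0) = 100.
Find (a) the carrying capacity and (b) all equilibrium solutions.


Logistic ODE dP/dt = 0.07P(1 - P/24300) has equilibria where dP/dt = 0, i.e. P = 0 or P = 24300.
The coefficient (1 - P/K) = 0 when P = K, identifying K = 24300 as the carrying capacity.
(a) K = 24300; (b) equilibria P = 0 and P = 24300.


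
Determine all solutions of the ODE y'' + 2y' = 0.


Characteristic equation: r² + 2r = 0.
Factor: (r + 2)(r - 0) = 0 ⇒ r = -2, 0 (distinct real).
General solution: y = C₁e^(-2x) + C₂.


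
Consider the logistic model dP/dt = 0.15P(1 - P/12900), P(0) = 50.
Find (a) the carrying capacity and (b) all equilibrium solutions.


Logistic ODE dP/dt = 0.15P(1 - P/12900) has equilibria where dP/dt = 0, i.e. P = 0 or P = 12900.
The coefficient (1 - P/K) = 0 when P = K, identifying K = 12900 as the carrying capacity.
(a) K = 12900; (b) equilibria P = 0 and P = 12900.


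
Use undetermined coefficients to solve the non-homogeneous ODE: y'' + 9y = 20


Homogeneous part: r² + 9 = 0 ⇒ r = ±3i, so y_h = C₁cos(3x) + C₂sin(3x).
Try constant y_p = A; plug in: 9A = 20 ⇒ A = 20/9.
General solution: y = C₁cos(3x) + C₂sin(3x) + 20/9.


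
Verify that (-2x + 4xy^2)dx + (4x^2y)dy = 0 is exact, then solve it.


Check exactness: ∂M/∂y = 8xy and ∂N/∂x = 8xy; equal, so the equation is exact.
Integrate M with respect to x (treating y as constant): ∫M dx = -x^2 + 2x^2y^2 + h(y).
Differentiate w.r.t. y and set equal to N: all terms match, so h'(y) = 0 and h is a constant absorbed into C.
General solution: -x^2 + 2x^2y^2 = C.


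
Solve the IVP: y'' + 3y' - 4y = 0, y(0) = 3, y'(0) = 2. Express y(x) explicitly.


Characteristic roots of r² + 3r - 4 = 0 are -4, 1.
General solution y = c₁ e^(-4x) + c₂ e^(x).
Apply y(0) = 3: c₁ + c₂ = 3. Apply y'(0) = 2: -4 c₁ + 1 c₂ = 2.
Solve: c₁ = 1/5, c₂ = 14/5.
Particular solution: y = (1/5)e^(-4x) + (14/5)e^(x).


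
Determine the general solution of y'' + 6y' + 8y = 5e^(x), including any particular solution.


Characteristic roots of r² + 6r + 8 = 0 are -2, -4.
y_h = C₁e^(-2x) + C₂e^(-4x).
Forcing exponent 1 is not a characteristic root; try y_p = Ae^(x).
Substitute: A·(1 + (6)·1 + (8)) = A·15 = 5, so A = 1/3.
General solution: y = C₁e^(-2x) + C₂e^(-4x) + (1/3)e^(x).


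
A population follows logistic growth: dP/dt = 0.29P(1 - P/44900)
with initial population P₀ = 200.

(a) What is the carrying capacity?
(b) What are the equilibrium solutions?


Logistic ODE dP/dt = 0.29P(1 - P/44900) has equilibria where dP/dt = 0, i.e. P = 0 or P = 44900.
The coefficient (1 - P/K) = 0 when P = K, identifying K = 44900 as the carrying capacity.
(a) K = 44900; (b) equilibria P = 0 and P = 44900.


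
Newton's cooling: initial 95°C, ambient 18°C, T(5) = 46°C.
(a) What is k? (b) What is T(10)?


Newton's law: T(t) = T_a + (T₀ - T_a)e^(-kt).
(a) Use T(5) = 46: (46 - 18)/(95 - 18) = e^(-k·5), so k = -ln(0.364)/5 ≈ 0.2023.
(b) Apply k to t = 10: T(10) = 18 + (77)e^(-2.023) ≈ 28.2°C.


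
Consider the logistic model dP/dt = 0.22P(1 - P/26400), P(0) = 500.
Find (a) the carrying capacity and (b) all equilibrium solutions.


Logistic ODE dP/dt = 0.22P(1 - P/26400) has equilibria where dP/dt = 0, i.e. P = 0 or P = 26400.
The coefficient (1 - P/K) = 0 when P = K, identifying K = 26400 as the carrying capacity.
(a) K = 26400; (b) equilibria P = 0 and P = 26400.


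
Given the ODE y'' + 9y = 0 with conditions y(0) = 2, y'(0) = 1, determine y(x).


Characteristic roots of r² + 9 = 0 are ±3i, so y = C₁cos(3x) + C₂sin(3x).
Apply y(0) = 2: C₁ = 2. Differentiate and apply y'(0) = 1: 3·C₂ = 1, so C₂ = 1/3.
Particular solution: y = 2cos(3x) + (1/3)sin(3x).


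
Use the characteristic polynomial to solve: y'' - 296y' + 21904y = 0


Characteristic equation: r² - 296r + 21904 = 0, i.e. (r - 148)² = 0.
Repeated root r = 148; include an x factor for the second linearly independent solution.
General solution: y = (C₁ + C₂x)e^(148x).


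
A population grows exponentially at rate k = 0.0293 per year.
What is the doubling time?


Exponential growth: P(t) = P₀ e^(0.0293t). Set P(t)/P₀ = 2: e^(0.0293t) = 2.
Solve: t = ln(2)/0.0293 ≈ 23.66 years.


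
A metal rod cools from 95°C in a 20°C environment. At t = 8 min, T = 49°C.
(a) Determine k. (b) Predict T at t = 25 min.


Newton's law: T(t) = T_a + (T₀ - T_a)e^(-kt).
(a) Use T(8) = 49: (49 - 20)/(95 - 20) = e^(-k·8), so k = -ln(0.387)/8 ≈ 0.1188.
(b) Apply k to t = 25: T(25) = 20 + (75)e^(-2.969) ≈ 23.9°C.


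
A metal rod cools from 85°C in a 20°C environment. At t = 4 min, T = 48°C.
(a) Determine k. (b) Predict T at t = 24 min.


Newton's law: T(t) = T_a + (T₀ - T_a)e^(-kt).
(a) Use T(4) = 48: (48 - 20)/(85 - 20) = e^(-k·4), so k = -ln(0.431)/4 ≈ 0.2105.
(b) Apply k to t = 24: T(24) = 20 + (65)e^(-5.053) ≈ 20.4°C.


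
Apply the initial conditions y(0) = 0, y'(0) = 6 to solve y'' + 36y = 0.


Characteristic roots of r² + 36 = 0 are ±6i, so y = C₁cos(6x) + C₂sin(6x).
Apply y(0) = 0: C₁ = 0. Differentiate and apply y'(0) = 6: 6·C₂ = 6, so C₂ = 1.
Particular solution: y = sin(6x).


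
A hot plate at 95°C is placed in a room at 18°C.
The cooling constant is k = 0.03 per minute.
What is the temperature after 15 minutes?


Newton's law: dT/dt = -k(T - T_a) has solution T(t) = T_a + (T₀ - T_a)e^(-kt).
Plug in T_a = 18, T₀ = 95, k = 0.03, t = 15: T(15) = 18 + (77)e^(-0.45) ≈ 67.1°C.


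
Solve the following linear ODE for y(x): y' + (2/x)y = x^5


P(x) = 2/x ⇒ μ = x^2.
(x^2 y)' = x^2·x^5 = x^7.
Integrate: x^2 y = x^8/(8) + C.
Solve for y: y = (1/8)x^6 + C/x^2.


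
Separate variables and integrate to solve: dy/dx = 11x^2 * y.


Separate variables: dy/y = 11x^2 dx.
Integrate: ln|y| = (11/3)x^3 + C₀.
Exponentiate: y = Ce^((11/3)x^3).


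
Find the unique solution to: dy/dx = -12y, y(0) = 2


General solution of y' = -12y is y = Ce^(-12x).
Apply y(0) = 2: C = 2.
Particular solution: y = 2e^(-12x).


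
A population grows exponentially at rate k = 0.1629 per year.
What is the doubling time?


Exponential growth: P(t) = P₀ e^(0.1629t). Set P(t)/P₀ = 2: e^(0.1629t) = 2.
Solve: t = ln(2)/0.1629 ≈ 4.26 years.


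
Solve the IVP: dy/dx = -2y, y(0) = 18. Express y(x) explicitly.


General solution of y' = -2y is y = Ce^(-2x).
Apply y(0) = 18: C = 18.
Particular solution: y = 18e^(-2x).


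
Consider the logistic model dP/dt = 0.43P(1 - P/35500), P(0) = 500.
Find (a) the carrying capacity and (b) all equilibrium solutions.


Logistic ODE dP/dt = 0.43P(1 - P/35500) has equilibria where dP/dt = 0, i.e. P = 0 or P = 35500.
The coefficient (1 - P/K) = 0 when P = K, identifying K = 35500 as the carrying capacity.
(a) K = 35500; (b) equilibria P = 0 and P = 35500.


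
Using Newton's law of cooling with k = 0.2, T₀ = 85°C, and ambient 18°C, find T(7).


Newton's law: dT/dt = -k(T - T_a) has solution T(t) = T_a + (T₀ - T_a)e^(-kt).
Plug in T_a = 18, T₀ = 85, k = 0.2, t = 7: T(7) = 18 + (67)e^(-1.40) ≈ 34.5°C.


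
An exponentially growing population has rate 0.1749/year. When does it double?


Exponential growth: P(t) = P₀ e^(0.1749t). Set P(t)/P₀ = 2: e^(0.1749t) = 2.
Solve: t = ln(2)/0.1749 ≈ 3.96 years.


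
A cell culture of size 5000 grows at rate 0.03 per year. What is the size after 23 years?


The ODE dP/dt = 0.03P has solution P(t) = P(0)e^(0.03t).
Substitute P(0) = 5000 and t = 23: P(23) = 5000 e^(0.69) ≈ 9969.


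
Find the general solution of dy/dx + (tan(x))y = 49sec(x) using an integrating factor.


P(x) = tan(x) ⇒ μ = e^(∫tan(x)dx) = sec(x).
(sec(x) y)' = 49sec²(x) ⇒ sec(x) y = 49tan(x) + C.
Multiply by cos(x): y = 49sin(x) + C·cos(x).


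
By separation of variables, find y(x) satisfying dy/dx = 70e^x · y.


Separate variables: dy/y = 70e^x dx.
Integrate: ln|y| = 70e^x + C₀.
Exponentiate: y = Ce^(70e^x).


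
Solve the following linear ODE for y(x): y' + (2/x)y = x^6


P(x) = 2/x ⇒ μ = x^2.
(x^2 y)' = x^2·x^6 = x^8.
Integrate: x^2 y = x^9/(9) + C.
Solve for y: y = (1/9)x^7 + C/x^2.


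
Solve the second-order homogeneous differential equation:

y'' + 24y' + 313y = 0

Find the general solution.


Characteristic equation: r² + 24r + 313 = 0.
Discriminant is negative; roots r = -12 ± 13i (complex conjugate pair).
General solution uses e^(α x)(C₁ cos(β x) + C₂ sin(β x)): y = e^(-12x)(C₁cos(13x) + C₂sin(13x)).


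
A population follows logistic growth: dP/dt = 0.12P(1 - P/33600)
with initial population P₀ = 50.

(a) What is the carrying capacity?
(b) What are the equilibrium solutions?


Logistic ODE dP/dt = 0.12P(1 - P/33600) has equilibria where dP/dt = 0, i.e. P = 0 or P = 33600.
The coefficient (1 - P/K) = 0 when P = K, identifying K = 33600 as the carrying capacity.
(a) K = 33600; (b) equilibria P = 0 and P = 33600.


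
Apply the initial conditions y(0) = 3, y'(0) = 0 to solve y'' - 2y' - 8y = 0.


Characteristic roots of r² - 2r - 8 = 0 are 4, -2.
General solution y = c₁ e^(4x) + c₂ e^(-2x).
Apply y(0) = 3: c₁ + c₂ = 3. Apply y'(0) = 0: 4 c₁ - 2 c₂ = 0.
Solve: c₁ = 1, c₂ = 2.
Particular solution: y = e^(4x) + 2e^(-2x).


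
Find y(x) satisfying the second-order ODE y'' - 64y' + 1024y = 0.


Characteristic equation: r² - 64r + 1024 = 0, i.e. (r - 32)² = 0.
Repeated root r = 32; include an x factor for the second linearly independent solution.
General solution: y = (C₁ + C₂x)e^(32x).


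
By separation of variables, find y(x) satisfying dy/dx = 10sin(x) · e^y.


Separate: e^(-y) dy = 10sin(x) dx.
Integrate: -e^(-y) = -10cos(x) + C₀.
Rearrange: e^(-y) = 10cos(x) + C.


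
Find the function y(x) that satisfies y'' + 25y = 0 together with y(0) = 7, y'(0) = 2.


Characteristic roots of r² + 25 = 0 are ±5i, so y = C₁cos(5x) + C₂sin(5x).
Apply y(0) = 7: C₁ = 7. Differentiate and apply y'(0) = 2: 5·C₂ = 2, so C₂ = 2/5.
Particular solution: y = 7cos(5x) + (2/5)sin(5x).


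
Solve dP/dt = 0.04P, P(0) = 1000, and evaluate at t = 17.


The ODE dP/dt = 0.04P has solution P(t) = P(0)e^(0.04t).
Substitute P(0) = 1000 and t = 17: P(17) = 1000 e^(0.68) ≈ 1974.


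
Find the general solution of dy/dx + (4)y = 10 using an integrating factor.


P(x) = 4, Q(x) = 10; integrating factor μ = e^(4x).
(μ y)' = 10e^(4x) ⇒ μ y = (5/2)e^(4x) + C.
Divide by μ: y = 5/2 + Ce^(-4x).


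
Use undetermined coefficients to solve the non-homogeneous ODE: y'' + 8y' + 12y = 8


Characteristic roots of r² + 8r + 12 = 0 are -6, -2.
y_h = C₁e^(-6x) + C₂e^(-2x).
Constant forcing; try y_p = A. Then 12A = 8 ⇒ A = 2/3.
General solution: y = C₁e^(-6x) + C₂e^(-2x) + 2/3.


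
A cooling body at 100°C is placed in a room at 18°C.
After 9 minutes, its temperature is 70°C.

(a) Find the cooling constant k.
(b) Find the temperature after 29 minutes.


Newton's law: T(t) = T_a + (T₀ - T_a)e^(-kt).
(a) Use T(9) = 70: (70 - 18)/(100 - 18) = e^(-k·9), so k = -ln(0.634)/9 ≈ 0.0506.
(b) Apply k to t = 29: T(29) = 18 + (82)e^(-1.468) ≈ 36.9°C.


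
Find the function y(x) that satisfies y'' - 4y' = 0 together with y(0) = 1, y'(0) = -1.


Characteristic roots of r² - 4r = 0 are 0, 4.
General solution y = c₁ + c₂ e^(4x).
Apply y(0) = 1: c₁ + c₂ = 1. Apply y'(0) = -1: 0 c₁ + 4 c₂ = -1.
Solve: c₁ = 5/4, c₂ = -1/4.
Particular solution: y = 5/4 - (1/4)e^(4x).


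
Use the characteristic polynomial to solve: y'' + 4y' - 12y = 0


Characteristic equation: r² + 4r - 12 = 0.
Factor: (r + 6)(r - 2) = 0 ⇒ r = -6, 2 (distinct real).
General solution: y = C₁e^(-6x) + C₂e^(2x).


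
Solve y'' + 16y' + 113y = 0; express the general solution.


Characteristic equation: r² + 16r + 113 = 0.
Discriminant is negative; roots r = -8 ± 7i (complex conjugate pair).
General solution uses e^(α x)(C₁ cos(β x) + C₂ sin(β x)): y = e^(-8x)(C₁cos(7x) + C₂sin(7x)).


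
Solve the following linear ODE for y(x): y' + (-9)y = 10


P(x) = -9 ⇒ μ = e^(-9x).
(μ y)' = 10e^(-9x) ⇒ μ y = -(10/9)e^(-9x) + C.
Divide by μ: y = -10/9 + Ce^(9x).


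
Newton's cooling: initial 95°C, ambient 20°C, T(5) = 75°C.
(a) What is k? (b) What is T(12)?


Newton's law: T(t) = T_a + (T₀ - T_a)e^(-kt).
(a) Use T(5) = 75: (75 - 20)/(95 - 20) = e^(-k·5), so k = -ln(0.733)/5 ≈ 0.0620.
(b) Apply k to t = 12: T(12) = 20 + (75)e^(-0.744) ≈ 55.6°C.


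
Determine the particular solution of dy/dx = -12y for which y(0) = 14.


General solution of y' = -12y is y = Ce^(-12x).
Apply y(0) = 14: C = 14.
Particular solution: y = 14e^(-12x).


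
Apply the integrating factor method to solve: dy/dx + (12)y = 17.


P(x) = 12, Q(x) = 17; integrating factor μ = e^(12x).
(μ y)' = 17e^(12x) ⇒ μ y = (17/12)e^(12x) + C.
Divide by μ: y = 17/12 + Ce^(-12x).


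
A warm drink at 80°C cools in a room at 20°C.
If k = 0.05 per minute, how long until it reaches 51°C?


From T(t) = T_a + (T₀ - T_a)e^(-kt), set T(t) = 51:
(51 - 20) / (80 - 20) = e^(-0.05t), so t = -ln(0.517)/0.05 ≈ 13.2 minutes.


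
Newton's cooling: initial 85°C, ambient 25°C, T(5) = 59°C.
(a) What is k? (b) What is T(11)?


Newton's law: T(t) = T_a + (T₀ - T_a)e^(-kt).
(a) Use T(5) = 59: (59 - 25)/(85 - 25) = e^(-k·5), so k = -ln(0.567)/5 ≈ 0.1136.
(b) Apply k to t = 11: T(11) = 25 + (60)e^(-1.250) ≈ 42.2°C.


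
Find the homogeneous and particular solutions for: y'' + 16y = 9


Homogeneous part: r² + 16 = 0 ⇒ r = ±4i, so y_h = C₁cos(4x) + C₂sin(4x).
Try constant y_p = A; plug in: 16A = 9 ⇒ A = 9/16.
General solution: y = C₁cos(4x) + C₂sin(4x) + 9/16.


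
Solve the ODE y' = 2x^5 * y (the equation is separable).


Separate variables: dy/y = 2x^5 dx.
Integrate: ln|y| = (1/3)x^6 + C₀.
Exponentiate: y = Ce^((1/3)x^6).


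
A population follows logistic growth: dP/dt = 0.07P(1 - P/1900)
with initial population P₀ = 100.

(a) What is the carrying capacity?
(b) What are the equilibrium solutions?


Logistic ODE dP/dt = 0.07P(1 - P/1900) has equilibria where dP/dt = 0, i.e. P = 0 or P = 1900.
The coefficient (1 - P/K) = 0 when P = K, identifying K = 1900 as the carrying capacity.
(a) K = 1900; (b) equilibria P = 0 and P = 1900.


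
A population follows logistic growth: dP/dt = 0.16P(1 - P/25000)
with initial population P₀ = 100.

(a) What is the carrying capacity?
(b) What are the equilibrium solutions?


Logistic ODE dP/dt = 0.16P(1 - P/25000) has equilibria where dP/dt = 0, i.e. P = 0 or P = 25000.
The coefficient (1 - P/K) = 0 when P = K, identifying K = 25000 as the carrying capacity.
(a) K = 25000; (b) equilibria P = 0 and P = 25000.


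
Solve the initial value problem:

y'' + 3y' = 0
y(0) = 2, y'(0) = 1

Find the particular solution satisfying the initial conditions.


Characteristic roots of r² + 3r = 0 are 0, -3.
General solution y = c₁ + c₂ e^(-3x).
Apply y(0) = 2: c₁ + c₂ = 2. Apply y'(0) = 1: 0 c₁ - 3 c₂ = 1.
Solve: c₁ = 7/3, c₂ = -1/3.
Particular solution: y = 7/3 - (1/3)e^(-3x).


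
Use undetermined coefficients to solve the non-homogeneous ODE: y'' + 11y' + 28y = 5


Characteristic roots of r² + 11r + 28 = 0 are -7, -4.
y_h = C₁e^(-7x) + C₂e^(-4x).
Constant forcing; try y_p = A. Then 28A = 5 ⇒ A = 5/28.
General solution: y = C₁e^(-7x) + C₂e^(-4x) + 5/28.


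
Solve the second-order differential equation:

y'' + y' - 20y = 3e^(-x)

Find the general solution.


Characteristic roots of r² + r - 20 = 0 are -5, 4.
y_h = C₁e^(-5x) + C₂e^(4x).
Forcing exponent -1 is not a characteristic root; try y_p = Ae^(-x).
Substitute: A·(1 + (1)·-1 + (-20)) = A·-20 = 3, so A = -3/20.
General solution: y = C₁e^(-5x) + C₂e^(4x) - (3/20)e^(-x).


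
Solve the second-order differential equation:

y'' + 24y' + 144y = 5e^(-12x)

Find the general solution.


Characteristic polynomial (r + 12)² = 0; repeated root r = -12.
y_h = (C₁ + C₂x)e^(-12x). Forcing matches the repeated root (resonance), so try y_p = Ax² e^(-12x).
Substitute and solve for A: 2A = 5, so A = 5/2.
General solution: y = (C₁ + C₂x + (5/2)x²)e^(-12x).


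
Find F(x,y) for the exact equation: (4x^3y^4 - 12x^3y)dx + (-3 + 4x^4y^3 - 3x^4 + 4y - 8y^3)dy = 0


Check exactness: ∂M/∂y = 16x^3y^3 - 12x^3 and ∂N/∂x = 16x^3y^3 - 12x^3; equal, so the equation is exact.
Integrate M with respect to x (treating y as constant): ∫M dx = x^4y^4 - 3x^4y + h(y).
Differentiate w.r.t. y and set equal to N: the x-dependent terms already match, leaving h'(y) = -3 + 4y - 8y^3. Integrate: h(y) = -3y + 2y^2 - 2y^4.
So F(x,y) = -3y + x^4y^4 - 3x^4y + 2y^2 - 2y^4.
General solution: -3y + x^4y^4 - 3x^4y + 2y^2 - 2y^4 = C.


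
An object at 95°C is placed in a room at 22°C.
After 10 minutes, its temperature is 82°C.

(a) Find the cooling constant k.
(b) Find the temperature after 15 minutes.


Newton's law: T(t) = T_a + (T₀ - T_a)e^(-kt).
(a) Use T(10) = 82: (82 - 22)/(95 - 22) = e^(-k·10), so k = -ln(0.822)/10 ≈ 0.0196.
(b) Apply k to t = 15: T(15) = 22 + (73)e^(-0.294) ≈ 76.4°C.


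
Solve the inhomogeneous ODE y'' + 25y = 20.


Homogeneous part: r² + 25 = 0 ⇒ r = ±5i, so y_h = C₁cos(5x) + C₂sin(5x).
Try constant y_p = A; plug in: 25A = 20 ⇒ A = 4/5.
General solution: y = C₁cos(5x) + C₂sin(5x) + 4/5.


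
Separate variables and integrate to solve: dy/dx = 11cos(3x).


g(y) = 1, so integrate directly: y = ∫ 11cos(3x) dx = (11/3)sin(3x) + C.


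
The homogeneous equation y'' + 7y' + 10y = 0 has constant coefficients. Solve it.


Characteristic equation: r² + 7r + 10 = 0.
Factor: (r + 5)(r + 2) = 0 ⇒ r = -5, -2 (distinct real).
General solution: y = C₁e^(-5x) + C₂e^(-2x).


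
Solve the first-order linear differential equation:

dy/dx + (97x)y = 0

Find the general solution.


P(x) = 97x ⇒ μ = e^((97/2)x²).
Q(x) = 0 so μ y is constant: y = Ce^(-(97/2)x²).


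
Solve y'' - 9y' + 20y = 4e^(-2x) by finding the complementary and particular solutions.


Characteristic roots of r² - 9r + 20 = 0 are 5, 4.
y_h = C₁e^(5x) + C₂e^(4x).
Forcing exponent -2 is not a characteristic root; try y_p = Ae^(-2x).
Substitute: A·(4 + (-9)·-2 + (20)) = A·42 = 4, so A = 2/21.
General solution: y = C₁e^(5x) + C₂e^(4x) + (2/21)e^(-2x).


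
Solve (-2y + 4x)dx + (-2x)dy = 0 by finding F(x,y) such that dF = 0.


Check exactness: ∂M/∂y = -2 and ∂N/∂x = -2; equal, so the equation is exact.
Integrate M with respect to x (treating y as constant): ∫M dx = -2xy + 2x^2 + h(y).
Differentiate w.r.t. y and set equal to N: all terms match, so h'(y) = 0 and h is a constant absorbed into C.
General solution: -2xy + 2x^2 = C.


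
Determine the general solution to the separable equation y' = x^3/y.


Separate variables: y dy = x^3 dx.
Integrate both sides: y²/2 = (1/4)x^4 + C₀.
Multiply by 2: y² = (1/2)x^4 + C.


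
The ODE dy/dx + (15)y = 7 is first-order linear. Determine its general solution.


P(x) = 15, Q(x) = 7; integrating factor μ = e^(15x).
(μ y)' = 7e^(15x) ⇒ μ y = (7/15)e^(15x) + C.
Divide by μ: y = 7/15 + Ce^(-15x).


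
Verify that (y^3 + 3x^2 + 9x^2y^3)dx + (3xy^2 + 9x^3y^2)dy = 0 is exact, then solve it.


Check exactness: ∂M/∂y = 3y^2 + 27x^2y^2 and ∂N/∂x = 3y^2 + 27x^2y^2; equal, so the equation is exact.
Integrate M with respect to x (treating y as constant): ∫M dx = xy^3 + x^3 + 3x^3y^3 + h(y).
Differentiate w.r.t. y and set equal to N: all terms match, so h'(y) = 0 and h is a constant absorbed into C.
General solution: xy^3 + x^3 + 3x^3y^3 = C.


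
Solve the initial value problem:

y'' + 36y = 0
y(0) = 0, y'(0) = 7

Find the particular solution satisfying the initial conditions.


Characteristic roots of r² + 36 = 0 are ±6i, so y = C₁cos(6x) + C₂sin(6x).
Apply y(0) = 0: C₁ = 0. Differentiate and apply y'(0) = 7: 6·C₂ = 7, so C₂ = 7/6.
Particular solution: y = (7/6)sin(6x).


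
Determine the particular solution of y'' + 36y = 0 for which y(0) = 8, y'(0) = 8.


Characteristic roots of r² + 36 = 0 are ±6i, so y = C₁cos(6x) + C₂sin(6x).
Apply y(0) = 8: C₁ = 8. Differentiate and apply y'(0) = 8: 6·C₂ = 8, so C₂ = 4/3.
Particular solution: y = 8cos(6x) + (4/3)sin(6x).


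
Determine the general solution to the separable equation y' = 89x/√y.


Separate: √y dy = 89x dx.
Integrate: (2/3)y^(3/2) = (89/2)x² + C.


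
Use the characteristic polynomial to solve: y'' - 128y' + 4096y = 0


Characteristic equation: r² - 128r + 4096 = 0, i.e. (r - 64)² = 0.
Repeated root r = 64; include an x factor for the second linearly independent solution.
General solution: y = (C₁ + C₂x)e^(64x).


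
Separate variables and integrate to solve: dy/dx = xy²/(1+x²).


Separate: dy/y² = x/(1+x²) dx.
Integrate LHS: ∫ dy/y² = -1/y.
Integrate RHS via u = 1+x²: (1/2)ln(1+x²) + C.
Result: -1/y = (1/2)ln(1+x²) + C.


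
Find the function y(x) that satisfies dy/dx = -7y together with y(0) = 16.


General solution of y' = -7y is y = Ce^(-7x).
Apply y(0) = 16: C = 16.
Particular solution: y = 16e^(-7x).


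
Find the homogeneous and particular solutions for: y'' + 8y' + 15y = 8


Characteristic roots of r² + 8r + 15 = 0 are -3, -5.
y_h = C₁e^(-3x) + C₂e^(-5x).
Constant forcing; try y_p = A. Then 15A = 8 ⇒ A = 8/15.
General solution: y = C₁e^(-3x) + C₂e^(-5x) + 8/15.


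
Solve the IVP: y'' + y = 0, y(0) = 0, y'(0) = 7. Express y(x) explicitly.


Characteristic roots of r² + 1 = 0 are ±1i, so y = C₁cos(x) + C₂sin(x).
Apply y(0) = 0: C₁ = 0. Differentiate and apply y'(0) = 7: 1·C₂ = 7, so C₂ = 7.
Particular solution: y = 7sin(x).


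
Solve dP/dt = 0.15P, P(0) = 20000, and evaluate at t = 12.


The ODE dP/dt = 0.15P has solution P(t) = P(0)e^(0.15t).
Substitute P(0) = 20000 and t = 12: P(12) = 20000 e^(1.80) ≈ 120993.


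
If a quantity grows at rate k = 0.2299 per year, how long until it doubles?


Exponential growth: P(t) = P₀ e^(0.2299t). Set P(t)/P₀ = 2: e^(0.2299t) = 2.
Solve: t = ln(2)/0.2299 ≈ 3.01 years.


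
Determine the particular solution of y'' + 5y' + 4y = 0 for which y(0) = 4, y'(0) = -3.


Characteristic roots of r² + 5r + 4 = 0 are -4, -1.
General solution y = c₁ e^(-4x) + c₂ e^(-x).
Apply y(0) = 4: c₁ + c₂ = 4. Apply y'(0) = -3: -4 c₁ - 1 c₂ = -3.
Solve: c₁ = -1/3, c₂ = 13/3.
Particular solution: y = -(1/3)e^(-4x) + (13/3)e^(-x).


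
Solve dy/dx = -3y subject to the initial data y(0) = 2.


General solution of y' = -3y is y = Ce^(-3x).
Apply y(0) = 2: C = 2.
Particular solution: y = 2e^(-3x).


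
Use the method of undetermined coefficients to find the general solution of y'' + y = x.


Homogeneous: r² + 1 = 0 ⇒ r = ±1i, y_h = C₁cos(x) + C₂sin(x).
Polynomial forcing; try y_p = Ax + B. Then y_p'' + 1 y_p = 1(Ax + B) = x, so B = 0 and A = 1.
General solution: y = C₁cos(x) + C₂sin(x) + x.
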